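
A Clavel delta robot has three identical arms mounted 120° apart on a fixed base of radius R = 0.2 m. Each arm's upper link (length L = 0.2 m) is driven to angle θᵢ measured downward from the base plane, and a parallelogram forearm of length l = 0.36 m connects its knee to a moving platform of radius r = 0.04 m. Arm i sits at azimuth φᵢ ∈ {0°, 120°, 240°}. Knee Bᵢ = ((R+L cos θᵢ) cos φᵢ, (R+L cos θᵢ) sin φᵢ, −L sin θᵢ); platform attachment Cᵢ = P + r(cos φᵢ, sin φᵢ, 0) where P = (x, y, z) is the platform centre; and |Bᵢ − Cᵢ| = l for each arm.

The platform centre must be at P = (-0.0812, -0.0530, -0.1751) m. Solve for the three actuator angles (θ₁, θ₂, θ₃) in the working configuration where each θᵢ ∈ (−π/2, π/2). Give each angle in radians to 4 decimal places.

φ1=0.0° → target in arm frame (-0.0812, -0.0530)
  e−x'=0.2412;  (l²−L²−(e−x')²−y'²−z²)/2L = -0.0051
  γ=atan2(-0.1751,0.2412)=-0.6279;  ψ=arccos(-0.0172)=1.5880;  θ1=γ+ψ≈0.9600
φ2=120.0° → target in arm frame (-0.0053, 0.0968)
  A cos θ + B sin θ = C:  0.1653·cos θ + -0.1751·sin θ = 0.0556
  θ2 = atan2(B,A) + arccos(C/0.2408) = 0.5236
arm 3 (φ=240.0°): x'=0.0865, y'=-0.0438
  A=0.0735, B=-0.1751, C=(l²−L²−A²−y'²−z²)/(2L)=0.1290
  γ=atan2(-0.1751,0.0735)=-1.1734;  ψ=arccos(0.6795)=0.8237;  θ3=γ+ψ≈-0.3497

θ₁ = 0.9600, θ₂ = 0.5236, θ₃ = -0.3497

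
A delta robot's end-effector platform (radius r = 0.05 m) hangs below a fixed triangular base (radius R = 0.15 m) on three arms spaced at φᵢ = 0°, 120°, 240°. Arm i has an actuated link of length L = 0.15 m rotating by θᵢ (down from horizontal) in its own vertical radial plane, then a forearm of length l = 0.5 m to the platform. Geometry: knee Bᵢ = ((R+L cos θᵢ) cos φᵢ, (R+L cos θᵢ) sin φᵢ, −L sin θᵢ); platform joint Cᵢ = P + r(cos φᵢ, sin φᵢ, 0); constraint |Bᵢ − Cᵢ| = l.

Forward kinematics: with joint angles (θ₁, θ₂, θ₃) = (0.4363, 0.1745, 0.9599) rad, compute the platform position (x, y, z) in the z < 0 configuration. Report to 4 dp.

(0.0329, 0.1470, -0.4960)

φ1=0.0°: virtual centre (0.2359, 0.0000, -0.0634), radius l
arm 2 at φ=120.0°: ρ2 = 0.2477;  O2 = (-0.1239, 0.2145, -0.0260)
φ3=240.0°: virtual centre (-0.0930, -0.1611, -0.1229), radius l
|O₂|²−|O₁|² = 0.0024;  |O₃|²−|O₁|² = -0.0100
linear system: -0.7196x+0.4291y = 0.0024−0.0747z; -0.6579x+-0.3222y = -0.0100−-0.1190z
det = 0.5142;  x = 0.0069+-0.0525z,  y = 0.0170+-0.2621z
quadratic in z: (1.0714)z²+(0.1419)z+(-0.1932)=0, √Δ=0.9210 → z ∈ {-0.4960, 0.3636}; z = -0.4960 (taking z<0)
x = 0.0329, y = 0.1470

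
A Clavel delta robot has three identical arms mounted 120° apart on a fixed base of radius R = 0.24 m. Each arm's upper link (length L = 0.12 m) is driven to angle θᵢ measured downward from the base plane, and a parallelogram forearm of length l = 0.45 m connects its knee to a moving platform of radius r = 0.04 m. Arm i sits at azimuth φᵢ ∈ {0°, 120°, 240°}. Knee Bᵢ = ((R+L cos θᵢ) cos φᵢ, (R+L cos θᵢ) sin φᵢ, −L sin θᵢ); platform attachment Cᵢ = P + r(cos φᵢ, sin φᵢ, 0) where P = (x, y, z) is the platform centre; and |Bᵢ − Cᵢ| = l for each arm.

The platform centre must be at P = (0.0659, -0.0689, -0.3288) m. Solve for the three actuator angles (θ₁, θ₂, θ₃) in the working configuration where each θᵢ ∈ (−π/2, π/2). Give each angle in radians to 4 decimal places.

rotate P by −φ1: (0.0659, -0.0689, -0.3288)
  A cos θ + B sin θ = C:  0.1341·cos θ + -0.3288·sin θ = 0.2386
  √(A²+B²)=0.3551;  θ1 = -1.1835+0.8340 ≈ -0.3495
rotate P by −φ2: (-0.0926, -0.0226, -0.3288)
  A cos θ + B sin θ = C:  0.2926·cos θ + -0.3288·sin θ = -0.0256
  γ=atan2(-0.3288,0.2926)=-0.8436;  ψ=arccos(-0.0582)=1.6290;  θ2=γ+ψ≈0.7855
rotate P by −φ3: (0.0267, 0.0915, -0.3288)
  A=0.1733, B=-0.3288, C=(l²−L²−A²−y'²−z²)/(2L)=0.1733
  γ=atan2(-0.3288,0.1733)=-1.0858;  ψ=arccos(0.4662)=1.0858;  θ3=γ+ψ≈0.0000

θ₁ = -0.3495, θ₂ = 0.7855, θ₃ = 0.0000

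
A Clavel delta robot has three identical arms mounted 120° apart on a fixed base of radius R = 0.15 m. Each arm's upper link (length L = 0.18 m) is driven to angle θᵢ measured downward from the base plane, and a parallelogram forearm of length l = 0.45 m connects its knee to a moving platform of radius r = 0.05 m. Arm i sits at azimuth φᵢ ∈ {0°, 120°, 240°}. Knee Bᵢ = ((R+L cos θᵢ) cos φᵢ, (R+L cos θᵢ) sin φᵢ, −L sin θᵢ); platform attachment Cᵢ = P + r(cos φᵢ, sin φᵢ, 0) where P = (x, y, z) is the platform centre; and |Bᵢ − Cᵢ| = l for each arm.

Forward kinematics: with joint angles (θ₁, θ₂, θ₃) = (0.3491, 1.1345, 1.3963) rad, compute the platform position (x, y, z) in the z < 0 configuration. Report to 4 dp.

(0.1941, 0.0598, -0.5012)

S1 = (0.2691·cos0.0°, 0.2691·sin0.0°, -0.0616) = (0.2691, 0.0000, -0.0616)
S2 = (0.1761·cos120.0°, 0.1761·sin120.0°, -0.1631) = (-0.0880, 0.1525, -0.1631)
S3 = (0.1313·cos240.0°, 0.1313·sin240.0°, -0.1773) = (-0.0656, -0.1137, -0.1773)
eliminate P² terms by subtracting sphere 1 from 2 and 3
linear system: -0.7144x+0.3050y = -0.0186−-0.2031z; -0.6695x+-0.2273y = -0.0276−-0.2314z
det = 0.3666;  x = 0.0345+-0.3185z,  y = 0.0197+-0.0799z
sphere 1 gives Az²+Bz+C=0 with A=1.1078, B=0.2694, C=-0.1433;  B²−4AC=0.7074;  roots -0.5012, 0.2580;  negative root z = -0.5012
x = 0.1941, y = 0.0598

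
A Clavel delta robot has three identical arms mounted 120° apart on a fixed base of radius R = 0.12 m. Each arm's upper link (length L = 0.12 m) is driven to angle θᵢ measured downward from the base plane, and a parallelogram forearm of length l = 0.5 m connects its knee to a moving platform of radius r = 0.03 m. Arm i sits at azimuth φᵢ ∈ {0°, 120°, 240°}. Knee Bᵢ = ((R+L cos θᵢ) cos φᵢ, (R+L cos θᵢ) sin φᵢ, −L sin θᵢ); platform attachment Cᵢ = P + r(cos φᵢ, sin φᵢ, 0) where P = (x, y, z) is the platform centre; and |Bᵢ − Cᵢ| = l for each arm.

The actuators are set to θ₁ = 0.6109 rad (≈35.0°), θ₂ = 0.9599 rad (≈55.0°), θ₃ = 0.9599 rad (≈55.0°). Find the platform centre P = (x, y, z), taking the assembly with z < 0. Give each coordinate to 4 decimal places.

(0.0710, 0.0000, -0.5549)

arm 1 at φ=0.0°: ρ1 = 0.1883;  S1 = (0.1883, 0.0000, -0.0688)
S2 = (0.1588·cos120.0°, 0.1588·sin120.0°, -0.0983) = (-0.0794, 0.1376, -0.0983)
S3 = (0.1588·cos240.0°, 0.1588·sin240.0°, -0.0983) = (-0.0794, -0.1376, -0.0983)
|S₂|²−|S₁|² = -0.0053;  |S₃|²−|S₁|² = -0.0053
[-0.5354 0.2751 -0.0589]·P = -0.0053;  [-0.5354 -0.2751 -0.0589]·P = -0.0053
det = 0.2946;  x = 0.0099+-0.1101z,  y = 0.0000+0.0000z
quadratic in z: (1.0121)z²+(0.1769)z+(-0.2134)=0, √Δ=0.9463 → z ∈ {-0.5549, 0.3801}; z = -0.5549 (taking z<0)
x = 0.0710, y = 0.0000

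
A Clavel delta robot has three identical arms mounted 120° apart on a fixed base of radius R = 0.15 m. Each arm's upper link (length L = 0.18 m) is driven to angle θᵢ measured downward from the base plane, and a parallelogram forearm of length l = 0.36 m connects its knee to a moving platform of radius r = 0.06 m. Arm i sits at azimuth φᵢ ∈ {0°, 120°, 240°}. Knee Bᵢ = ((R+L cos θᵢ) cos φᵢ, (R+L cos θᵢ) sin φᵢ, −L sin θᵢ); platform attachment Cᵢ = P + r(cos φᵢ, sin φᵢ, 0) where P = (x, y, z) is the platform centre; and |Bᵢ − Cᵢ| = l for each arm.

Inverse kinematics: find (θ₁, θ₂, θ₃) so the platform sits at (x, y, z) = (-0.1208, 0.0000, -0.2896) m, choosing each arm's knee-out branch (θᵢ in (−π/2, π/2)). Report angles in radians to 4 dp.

θ₁ = 0.8728, θ₂ = 0.0874, θ₃ = 0.0874

arm 1 (φ=0.0°): x'=-0.1208, y'=0.0000
  A cos θ + B sin θ = C:  0.2108·cos θ + -0.2896·sin θ = -0.0864
  γ=atan2(-0.2896,0.2108)=-0.9416;  ψ=arccos(-0.2412)=1.8144;  θ1=γ+ψ≈0.8728
arm 2 (φ=120.0°): x'=0.0604, y'=0.1046
  A=0.0296, B=-0.2896, C=(l²−L²−A²−y'²−z²)/(2L)=0.0042
  γ=atan2(-0.2896,0.0296)=-1.4689;  ψ=arccos(0.0144)=1.5564;  θ2=γ+ψ≈0.0874
rotate P by −φ3: (0.0604, -0.1046, -0.2896)
  A cos θ + B sin θ = C:  0.0296·cos θ + -0.2896·sin θ = 0.0042
  γ=atan2(-0.2896,0.0296)=-1.4689;  ψ=arccos(0.0144)=1.5564;  θ3=γ+ψ≈0.0874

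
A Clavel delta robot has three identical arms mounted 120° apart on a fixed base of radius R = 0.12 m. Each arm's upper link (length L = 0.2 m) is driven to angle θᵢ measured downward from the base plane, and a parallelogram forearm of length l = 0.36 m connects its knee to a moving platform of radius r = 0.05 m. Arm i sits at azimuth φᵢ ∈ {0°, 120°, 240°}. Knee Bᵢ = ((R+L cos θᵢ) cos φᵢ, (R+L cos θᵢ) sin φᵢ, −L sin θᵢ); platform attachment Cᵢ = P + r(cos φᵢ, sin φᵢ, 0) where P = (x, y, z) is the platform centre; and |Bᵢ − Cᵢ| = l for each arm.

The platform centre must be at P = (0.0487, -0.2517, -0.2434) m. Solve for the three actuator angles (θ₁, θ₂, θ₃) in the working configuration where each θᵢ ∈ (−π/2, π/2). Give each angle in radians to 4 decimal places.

θ₁ = 0.4366, θ₂ = 1.3963, θ₃ = -0.3492

rotate P by −φ1: (0.0487, -0.2517, -0.2434)
  A cos θ + B sin θ = C:  0.0213·cos θ + -0.2434·sin θ = -0.0836
  θ1 = atan2(B,A) + arccos(C/0.2443) = 0.4366
arm 2 (φ=120.0°): x'=-0.2423, y'=0.0837
  A cos θ + B sin θ = C:  0.3123·cos θ + -0.2434·sin θ = -0.1855
  √(A²+B²)=0.3960;  θ2 = -0.6620+2.0583 ≈ 1.3963
arm 3 (φ=240.0°): x'=0.1936, y'=0.1680
  A cos θ + B sin θ = C:  -0.1236·cos θ + -0.2434·sin θ = -0.0329
  √(A²+B²)=0.2730;  θ3 = -2.0408+1.6916 ≈ -0.3492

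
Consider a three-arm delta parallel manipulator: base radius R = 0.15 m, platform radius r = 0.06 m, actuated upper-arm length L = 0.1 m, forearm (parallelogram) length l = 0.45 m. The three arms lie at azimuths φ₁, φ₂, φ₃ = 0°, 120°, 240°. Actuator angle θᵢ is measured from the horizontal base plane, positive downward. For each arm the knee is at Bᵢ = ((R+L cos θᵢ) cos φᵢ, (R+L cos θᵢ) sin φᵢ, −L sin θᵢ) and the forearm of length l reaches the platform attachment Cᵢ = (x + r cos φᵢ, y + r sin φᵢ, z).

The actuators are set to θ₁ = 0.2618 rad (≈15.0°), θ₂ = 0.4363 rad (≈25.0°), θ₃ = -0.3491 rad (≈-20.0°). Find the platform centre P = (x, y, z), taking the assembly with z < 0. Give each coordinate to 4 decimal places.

(-0.0302, -0.0995, -0.4075)

O1 = (0.1866·cos0.0°, 0.1866·sin0.0°, -0.0259) = (0.1866, 0.0000, -0.0259)
O2 = (0.1806·cos120.0°, 0.1806·sin120.0°, -0.0423) = (-0.0903, 0.1564, -0.0423)
φ3=240.0°: virtual centre (-0.0920, -0.1593, 0.0342), radius l
subtract pairs → two planes through P
plane₁₂: -0.5538x+0.3129y+-0.0328z = -0.0011
det = 0.3508;  x = 0.0014+0.0774z,  y = -0.0010+0.2418z
into |P−O₁|² = l²: 1.0644z² + 0.0226z + -0.1675 = 0;  Δ = 0.7138;  z = -0.4075 or 0.3862 → z<0 root = -0.4075
x = -0.0302, y = -0.0995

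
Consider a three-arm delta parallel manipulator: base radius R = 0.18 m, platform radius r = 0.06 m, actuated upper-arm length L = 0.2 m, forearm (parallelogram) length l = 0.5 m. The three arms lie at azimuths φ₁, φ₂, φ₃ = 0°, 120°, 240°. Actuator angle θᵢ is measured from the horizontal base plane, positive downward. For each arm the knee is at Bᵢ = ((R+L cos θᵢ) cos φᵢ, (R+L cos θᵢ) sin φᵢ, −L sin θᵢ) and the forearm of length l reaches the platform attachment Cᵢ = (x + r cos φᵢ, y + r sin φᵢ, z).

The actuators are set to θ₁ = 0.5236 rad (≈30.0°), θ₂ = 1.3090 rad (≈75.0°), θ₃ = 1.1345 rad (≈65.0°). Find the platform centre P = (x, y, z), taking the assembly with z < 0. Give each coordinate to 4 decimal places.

(0.1650, -0.0416, -0.5815)

φ1=0.0°: virtual centre (0.2932, 0.0000, -0.1000), radius l
φ2=120.0°: virtual centre (-0.0859, 0.1488, -0.1932), radius l
arm 3 at φ=240.0°: (R−r)+L cos θ3 = 0.2045;  O3 = (-0.1023, -0.1771, -0.1813)
eliminate P² terms by subtracting sphere 1 from 2 and 3
plane₁₂: -0.7582x+0.2975y+-0.1864z = -0.0291
Cramer: x(z) = 0.0331-0.2270z;  y(z) = -0.0137+0.0480z
quadratic in z: (1.0538)z²+(0.3168)z+(-0.1721)=0, √Δ=0.9088 → z ∈ {-0.5815, 0.2809}; z = -0.5815 (taking z<0)
x = 0.1650, y = -0.0416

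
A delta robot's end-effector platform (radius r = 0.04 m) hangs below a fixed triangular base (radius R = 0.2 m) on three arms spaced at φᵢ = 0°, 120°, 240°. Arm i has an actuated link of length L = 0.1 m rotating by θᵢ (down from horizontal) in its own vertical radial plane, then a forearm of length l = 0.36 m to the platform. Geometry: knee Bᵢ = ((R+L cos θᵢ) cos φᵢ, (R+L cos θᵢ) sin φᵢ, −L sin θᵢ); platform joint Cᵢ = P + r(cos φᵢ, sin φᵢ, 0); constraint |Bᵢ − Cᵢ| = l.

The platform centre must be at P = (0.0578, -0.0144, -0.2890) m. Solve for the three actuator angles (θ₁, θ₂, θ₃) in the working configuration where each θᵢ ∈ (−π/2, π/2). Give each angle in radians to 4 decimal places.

rotate P by −φ1: (0.0578, -0.0144, -0.2890)
  A cos θ + B sin θ = C:  0.1022·cos θ + -0.2890·sin θ = 0.1271
  √(A²+B²)=0.3065;  θ1 = -1.2309+1.1431 ≈ -0.0878
arm 2 (φ=120.0°): x'=-0.0414, y'=-0.0429
  A cos θ + B sin θ = C:  0.2014·cos θ + -0.2890·sin θ = -0.0315
  γ=atan2(-0.2890,0.2014)=-0.9622;  ψ=arccos(-0.0895)=1.6605;  θ2=γ+ψ≈0.6982
rotate P by −φ3: (-0.0164, 0.0573, -0.2890)
  e−x'=0.1764;  (l²−L²−(e−x')²−y'²−z²)/2L = 0.0084
  γ=atan2(-0.2890,0.1764)=-1.0227;  ψ=arccos(0.0247)=1.5461;  θ3=γ+ψ≈0.5234

θ₁ = -0.0878, θ₂ = 0.6982, θ₃ = 0.5234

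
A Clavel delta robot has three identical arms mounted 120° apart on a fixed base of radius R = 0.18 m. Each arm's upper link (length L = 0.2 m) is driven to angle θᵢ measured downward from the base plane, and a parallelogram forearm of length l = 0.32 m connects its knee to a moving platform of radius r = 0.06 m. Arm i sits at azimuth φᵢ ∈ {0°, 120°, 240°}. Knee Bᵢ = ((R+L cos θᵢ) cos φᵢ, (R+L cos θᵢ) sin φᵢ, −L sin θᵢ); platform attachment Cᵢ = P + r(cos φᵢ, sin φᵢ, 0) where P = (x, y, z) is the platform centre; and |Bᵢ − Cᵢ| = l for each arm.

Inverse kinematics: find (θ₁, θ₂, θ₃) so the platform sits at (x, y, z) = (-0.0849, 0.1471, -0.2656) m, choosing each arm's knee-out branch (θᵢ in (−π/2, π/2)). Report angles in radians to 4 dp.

rotate P by −φ1: (-0.0849, 0.1471, -0.2656)
  A cos θ + B sin θ = C:  0.2049·cos θ + -0.2656·sin θ = -0.1794
  θ1 = atan2(B,A) + arccos(C/0.3355) = 1.2214
φ2=120.0° → target in arm frame (0.1698, 0.0000)
  A cos θ + B sin θ = C:  -0.0498·cos θ + -0.2656·sin θ = -0.0266
  θ2 = atan2(B,A) + arccos(C/0.2702) = -0.0870
arm 3 (φ=240.0°): x'=-0.0849, y'=-0.1471
  A cos θ + B sin θ = C:  0.2049·cos θ + -0.2656·sin θ = -0.1794
  γ=atan2(-0.2656,0.2049)=-0.9136;  ψ=arccos(-0.5349)=2.1352;  θ3=γ+ψ≈1.2216

θ₁ = 1.2214, θ₂ = -0.0870, θ₃ = 1.2216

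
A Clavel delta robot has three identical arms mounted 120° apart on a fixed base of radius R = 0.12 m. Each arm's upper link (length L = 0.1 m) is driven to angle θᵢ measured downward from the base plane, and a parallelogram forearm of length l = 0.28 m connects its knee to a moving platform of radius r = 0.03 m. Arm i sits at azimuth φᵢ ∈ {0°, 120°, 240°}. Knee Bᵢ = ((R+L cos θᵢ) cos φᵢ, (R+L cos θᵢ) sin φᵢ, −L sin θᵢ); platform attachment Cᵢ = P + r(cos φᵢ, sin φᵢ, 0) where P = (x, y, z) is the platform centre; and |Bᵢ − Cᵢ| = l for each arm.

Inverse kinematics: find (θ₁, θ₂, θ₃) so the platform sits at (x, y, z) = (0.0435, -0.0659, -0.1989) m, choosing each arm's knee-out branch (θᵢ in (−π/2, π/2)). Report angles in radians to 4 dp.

rotate P by −φ1: (0.0435, -0.0659, -0.1989)
  A=0.0465, B=-0.1989, C=(l²−L²−A²−y'²−z²)/(2L)=0.1117
  γ=atan2(-0.1989,0.0465)=-1.3411;  ψ=arccos(0.5467)=0.9924;  θ1=γ+ψ≈-0.3487
arm 2 (φ=120.0°): x'=-0.0788, y'=-0.0047
  e−x'=0.1688;  (l²−L²−(e−x')²−y'²−z²)/2L = 0.0016
  γ=atan2(-0.1989,0.1688)=-0.8670;  ψ=arccos(0.0061)=1.5647;  θ2=γ+ψ≈0.6977
rotate P by −φ3: (0.0353, 0.0706, -0.1989)
  e−x'=0.0547;  (l²−L²−(e−x')²−y'²−z²)/2L = 0.1043
  θ3 = atan2(B,A) + arccos(C/0.2063) = -0.2619

θ₁ = -0.3487, θ₂ = 0.6977, θ₃ = -0.2619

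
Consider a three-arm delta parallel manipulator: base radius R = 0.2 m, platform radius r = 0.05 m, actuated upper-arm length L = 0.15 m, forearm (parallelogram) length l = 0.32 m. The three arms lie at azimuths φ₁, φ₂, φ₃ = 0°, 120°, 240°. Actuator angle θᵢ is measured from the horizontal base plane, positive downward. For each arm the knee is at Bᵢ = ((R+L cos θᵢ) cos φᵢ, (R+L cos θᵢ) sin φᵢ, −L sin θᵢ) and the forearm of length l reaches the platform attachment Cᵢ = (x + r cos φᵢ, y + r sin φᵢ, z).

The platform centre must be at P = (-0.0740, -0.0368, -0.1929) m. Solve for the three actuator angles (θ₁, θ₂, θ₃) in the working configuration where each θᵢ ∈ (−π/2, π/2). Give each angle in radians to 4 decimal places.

rotate P by −φ1: (-0.0740, -0.0368, -0.1929)
  e−x'=0.2240;  (l²−L²−(e−x')²−y'²−z²)/2L = -0.0295
  γ=atan2(-0.1929,0.2240)=-0.7109;  ψ=arccos(-0.0997)=1.6706;  θ1=γ+ψ≈0.9597
rotate P by −φ2: (0.0051, 0.0825, -0.1929)
  e−x'=0.1449;  (l²−L²−(e−x')²−y'²−z²)/2L = 0.0497
  γ=atan2(-0.1929,0.1449)=-0.9266;  ψ=arccos(0.2059)=1.3635;  θ2=γ+ψ≈0.4368
rotate P by −φ3: (0.0689, -0.0457, -0.1929)
  A=0.0811, B=-0.1929, C=(l²−L²−A²−y'²−z²)/(2L)=0.1134
  √(A²+B²)=0.2093;  θ3 = -1.1727+0.9981 ≈ -0.1746

θ₁ = 0.9597, θ₂ = 0.4368, θ₃ = -0.1746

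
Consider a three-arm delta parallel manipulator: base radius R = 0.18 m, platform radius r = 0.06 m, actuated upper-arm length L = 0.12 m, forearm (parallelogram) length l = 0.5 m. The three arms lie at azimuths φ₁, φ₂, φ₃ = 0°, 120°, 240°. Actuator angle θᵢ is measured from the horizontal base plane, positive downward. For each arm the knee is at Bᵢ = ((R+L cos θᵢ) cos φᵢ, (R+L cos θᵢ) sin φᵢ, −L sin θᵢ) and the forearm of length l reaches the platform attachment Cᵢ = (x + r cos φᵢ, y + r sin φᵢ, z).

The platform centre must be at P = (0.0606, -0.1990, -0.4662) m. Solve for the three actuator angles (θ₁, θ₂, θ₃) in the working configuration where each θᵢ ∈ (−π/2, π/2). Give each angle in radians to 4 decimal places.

θ₁ = 0.3491, θ₂ = 1.3091, θ₃ = 0.0003

rotate P by −φ1: (0.0606, -0.1990, -0.4662)
  A=0.0594, B=-0.4662, C=(l²−L²−A²−y'²−z²)/(2L)=-0.1036
  √(A²+B²)=0.4700;  θ1 = -1.4441+1.7931 ≈ 0.3491
φ2=120.0° → target in arm frame (-0.2026, 0.0470)
  e−x'=0.3226;  (l²−L²−(e−x')²−y'²−z²)/2L = -0.3669
  γ=atan2(-0.4662,0.3226)=-0.9654;  ψ=arccos(-0.6471)=2.2746;  θ2=γ+ψ≈1.3091
arm 3 (φ=240.0°): x'=0.1420, y'=0.1520
  A cos θ + B sin θ = C:  -0.0220·cos θ + -0.4662·sin θ = -0.0222
  √(A²+B²)=0.4667;  θ3 = -1.6180+1.6184 ≈ 0.0003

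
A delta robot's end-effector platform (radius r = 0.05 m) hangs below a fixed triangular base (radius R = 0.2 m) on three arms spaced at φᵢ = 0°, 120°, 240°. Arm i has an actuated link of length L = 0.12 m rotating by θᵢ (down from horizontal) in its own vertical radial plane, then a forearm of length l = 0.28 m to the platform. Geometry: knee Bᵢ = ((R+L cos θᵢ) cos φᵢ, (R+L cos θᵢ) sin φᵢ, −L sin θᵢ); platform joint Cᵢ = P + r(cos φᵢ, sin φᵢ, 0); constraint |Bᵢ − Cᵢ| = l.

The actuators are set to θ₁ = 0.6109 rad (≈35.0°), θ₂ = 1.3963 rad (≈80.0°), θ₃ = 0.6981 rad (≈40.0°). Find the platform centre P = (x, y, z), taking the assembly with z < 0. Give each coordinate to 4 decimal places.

φ1=0.0°: virtual centre (0.2483, 0.0000, -0.0688), radius l
φ2=120.0°: virtual centre (-0.0854, 0.1479, -0.1182), radius l
φ3=240.0°: virtual centre (-0.1210, -0.2095, -0.0771), radius l
|centre ₂|²−|centre ₁|² = -0.0232;  |centre ₃|²−|centre ₁|² = -0.0019
linear system: -0.6674x+0.2959y = -0.0232−-0.0987z; -0.7385x+-0.4190y = -0.0019−-0.0166z
Cramer: x(z) = 0.0207-0.0929z;  y(z) = -0.0319+0.1241z
sphere 1 gives Az²+Bz+C=0 with A=1.0240, B=0.1720, C=-0.0208;  B²−4AC=0.1149;  roots -0.2495, 0.0815;  negative root z = -0.2495
x = 0.0439, y = -0.0628

(0.0439, -0.0628, -0.2495)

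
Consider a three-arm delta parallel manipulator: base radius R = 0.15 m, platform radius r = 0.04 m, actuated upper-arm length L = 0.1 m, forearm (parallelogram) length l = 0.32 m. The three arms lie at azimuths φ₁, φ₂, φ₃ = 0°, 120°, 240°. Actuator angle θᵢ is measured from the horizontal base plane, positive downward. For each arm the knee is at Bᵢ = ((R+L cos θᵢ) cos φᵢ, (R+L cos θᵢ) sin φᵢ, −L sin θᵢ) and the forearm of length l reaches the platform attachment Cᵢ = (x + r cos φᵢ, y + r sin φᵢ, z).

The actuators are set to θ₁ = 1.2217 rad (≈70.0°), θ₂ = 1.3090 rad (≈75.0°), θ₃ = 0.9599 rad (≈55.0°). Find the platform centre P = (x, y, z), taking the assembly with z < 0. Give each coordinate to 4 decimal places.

arm 1 at φ=0.0°: e+L cos θ1 = 0.1442;  centre 1 = (0.1442, 0.0000, -0.0940)
arm 2 at φ=120.0°: e+L cos θ2 = 0.1359;  centre 2 = (-0.0679, 0.1177, -0.0966)
φ3=240.0°: virtual centre (-0.0837, -0.1449, -0.0819), radius l
subtract pairs → two planes through P
linear system: -0.4243x+0.2354y = -0.0018−-0.0052z; -0.4558x+-0.2899y = 0.0051−0.0241z
det = 0.2303;  x = -0.0029+0.0180z,  y = -0.0130+0.0548z
into |P−centre ₁|² = l²: 1.0033z² + 0.1812z + -0.0718 = 0;  Δ = 0.3208;  z = -0.3726 or 0.1920 → z<0 root = -0.3726
x = -0.0096, y = -0.0334

(-0.0096, -0.0334, -0.3726)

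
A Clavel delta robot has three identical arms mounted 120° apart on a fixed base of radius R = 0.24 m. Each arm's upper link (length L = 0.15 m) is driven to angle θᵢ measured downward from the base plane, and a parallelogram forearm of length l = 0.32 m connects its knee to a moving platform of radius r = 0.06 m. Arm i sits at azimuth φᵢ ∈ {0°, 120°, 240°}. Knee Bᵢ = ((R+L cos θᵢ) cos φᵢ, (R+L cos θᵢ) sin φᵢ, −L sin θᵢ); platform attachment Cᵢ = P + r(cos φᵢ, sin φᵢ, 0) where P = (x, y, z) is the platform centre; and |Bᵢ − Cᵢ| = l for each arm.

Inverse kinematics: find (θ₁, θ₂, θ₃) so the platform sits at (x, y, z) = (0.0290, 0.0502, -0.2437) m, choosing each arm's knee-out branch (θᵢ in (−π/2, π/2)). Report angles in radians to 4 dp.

θ₁ = 0.6107, θ₂ = 0.6109, θ₃ = 1.1348

φ1=0.0° → target in arm frame (0.0290, 0.0502)
  e−x'=0.1510;  (l²−L²−(e−x')²−y'²−z²)/2L = -0.0160
  γ=atan2(-0.2437,0.1510)=-1.0161;  ψ=arccos(-0.0559)=1.6268;  θ1=γ+ψ≈0.6107
arm 2 (φ=120.0°): x'=0.0290, y'=-0.0502
  A cos θ + B sin θ = C:  0.1510·cos θ + -0.2437·sin θ = -0.0161
  √(A²+B²)=0.2867;  θ2 = -1.0160+1.6269 ≈ 0.6109
φ3=240.0° → target in arm frame (-0.0580, 0.0000)
  A=0.2380, B=-0.2437, C=(l²−L²−A²−y'²−z²)/(2L)=-0.1204
  √(A²+B²)=0.3406;  θ3 = -0.7973+1.9321 ≈ 1.1348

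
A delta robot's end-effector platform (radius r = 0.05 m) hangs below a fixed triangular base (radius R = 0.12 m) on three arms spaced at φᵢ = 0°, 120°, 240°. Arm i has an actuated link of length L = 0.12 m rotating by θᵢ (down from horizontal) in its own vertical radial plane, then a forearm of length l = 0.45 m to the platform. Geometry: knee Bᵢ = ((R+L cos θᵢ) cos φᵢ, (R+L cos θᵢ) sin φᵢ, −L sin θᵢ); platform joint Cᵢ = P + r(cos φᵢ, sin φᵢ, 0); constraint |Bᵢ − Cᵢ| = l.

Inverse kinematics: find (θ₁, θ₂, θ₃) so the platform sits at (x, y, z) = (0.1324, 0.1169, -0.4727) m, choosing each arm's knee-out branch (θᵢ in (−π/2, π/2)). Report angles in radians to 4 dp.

θ₁ = 0.3494, θ₂ = 0.6986, θ₃ = 1.3096

φ1=0.0° → target in arm frame (0.1324, 0.1169)
  A=-0.0624, B=-0.4727, C=(l²−L²−A²−y'²−z²)/(2L)=-0.2204
  θ1 = atan2(B,A) + arccos(C/0.4768) = 0.3494
arm 2 (φ=120.0°): x'=0.0350, y'=-0.1731
  A=0.0350, B=-0.4727, C=(l²−L²−A²−y'²−z²)/(2L)=-0.2772
  √(A²+B²)=0.4740;  θ2 = -1.4970+2.1955 ≈ 0.6986
arm 3 (φ=240.0°): x'=-0.1674, y'=0.0562
  e−x'=0.2374;  (l²−L²−(e−x')²−y'²−z²)/2L = -0.3953
  γ=atan2(-0.4727,0.2374)=-1.1053;  ψ=arccos(-0.7474)=2.4149;  θ3=γ+ψ≈1.3096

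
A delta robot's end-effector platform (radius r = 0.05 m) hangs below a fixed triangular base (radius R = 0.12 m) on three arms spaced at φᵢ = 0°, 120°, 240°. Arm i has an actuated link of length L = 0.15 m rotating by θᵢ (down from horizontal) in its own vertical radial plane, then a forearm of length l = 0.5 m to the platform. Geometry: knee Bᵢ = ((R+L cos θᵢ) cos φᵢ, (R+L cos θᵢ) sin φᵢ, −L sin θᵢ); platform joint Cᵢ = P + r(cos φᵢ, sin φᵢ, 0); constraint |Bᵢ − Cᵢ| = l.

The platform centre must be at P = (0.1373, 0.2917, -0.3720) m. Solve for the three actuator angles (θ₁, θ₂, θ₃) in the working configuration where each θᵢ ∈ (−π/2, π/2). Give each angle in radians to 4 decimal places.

θ₁ = -0.1746, θ₂ = -0.3490, θ₃ = 1.2216

rotate P by −φ1: (0.1373, 0.2917, -0.3720)
  A cos θ + B sin θ = C:  -0.0673·cos θ + -0.3720·sin θ = -0.0017
  γ=atan2(-0.3720,-0.0673)=-1.7498;  ψ=arccos(-0.0044)=1.5752;  θ1=γ+ψ≈-0.1746
rotate P by −φ2: (0.1840, -0.2648, -0.3720)
  A=-0.1140, B=-0.3720, C=(l²−L²−A²−y'²−z²)/(2L)=0.0201
  √(A²+B²)=0.3891;  θ2 = -1.8681+1.5191 ≈ -0.3490
φ3=240.0° → target in arm frame (-0.3213, -0.0269)
  A=0.3913, B=-0.3720, C=(l²−L²−A²−y'²−z²)/(2L)=-0.2157
  γ=atan2(-0.3720,0.3913)=-0.7602;  ψ=arccos(-0.3995)=1.9817;  θ3=γ+ψ≈1.2216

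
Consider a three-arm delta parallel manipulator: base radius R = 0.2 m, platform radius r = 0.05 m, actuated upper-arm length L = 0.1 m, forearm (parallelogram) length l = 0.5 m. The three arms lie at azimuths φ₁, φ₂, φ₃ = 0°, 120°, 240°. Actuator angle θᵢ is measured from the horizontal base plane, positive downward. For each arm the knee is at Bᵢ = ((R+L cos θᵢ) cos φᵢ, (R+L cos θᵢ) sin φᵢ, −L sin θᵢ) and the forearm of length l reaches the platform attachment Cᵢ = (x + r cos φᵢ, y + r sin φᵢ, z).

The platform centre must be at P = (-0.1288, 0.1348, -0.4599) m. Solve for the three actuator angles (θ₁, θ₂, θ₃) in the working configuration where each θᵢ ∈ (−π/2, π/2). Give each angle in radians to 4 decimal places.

rotate P by −φ1: (-0.1288, 0.1348, -0.4599)
  A=0.2788, B=-0.4599, C=(l²−L²−A²−y'²−z²)/(2L)=-0.3370
  θ1 = atan2(B,A) + arccos(C/0.5378) = 1.2223
φ2=120.0° → target in arm frame (0.1811, 0.0441)
  e−x'=-0.0311;  (l²−L²−(e−x')²−y'²−z²)/2L = 0.1279
  γ=atan2(-0.4599,-0.0311)=-1.6384;  ψ=arccos(0.2774)=1.2897;  θ2=γ+ψ≈-0.3487
φ3=240.0° → target in arm frame (-0.0523, -0.1789)
  e−x'=0.2023;  (l²−L²−(e−x')²−y'²−z²)/2L = -0.2224
  γ=atan2(-0.4599,0.2023)=-1.1563;  ψ=arccos(-0.4425)=2.0292;  θ3=γ+ψ≈0.8729

θ₁ = 1.2223, θ₂ = -0.3487, θ₃ = 0.8729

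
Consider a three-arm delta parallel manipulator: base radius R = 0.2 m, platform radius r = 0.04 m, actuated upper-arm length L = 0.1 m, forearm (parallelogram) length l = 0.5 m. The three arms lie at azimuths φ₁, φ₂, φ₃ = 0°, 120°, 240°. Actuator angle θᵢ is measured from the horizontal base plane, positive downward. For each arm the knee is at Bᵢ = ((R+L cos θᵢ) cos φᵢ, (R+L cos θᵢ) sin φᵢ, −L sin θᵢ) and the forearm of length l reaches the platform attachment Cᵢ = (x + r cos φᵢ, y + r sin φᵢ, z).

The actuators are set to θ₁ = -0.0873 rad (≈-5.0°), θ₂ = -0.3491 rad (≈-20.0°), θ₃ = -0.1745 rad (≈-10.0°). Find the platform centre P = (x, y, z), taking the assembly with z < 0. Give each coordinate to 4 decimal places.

(-0.0166, 0.0139, -0.4078)

φ1=0.0°: virtual centre (0.2596, 0.0000, 0.0087), radius l
arm 2 at φ=120.0°: ρ2 = 0.2540;  O2 = (-0.1270, 0.2199, 0.0342)
φ3=240.0°: virtual centre (-0.1292, -0.2239, 0.0174), radius l
subtract pairs → two planes through P
plane₁₂: -0.7732x+0.4399y+0.0510z = -0.0018
det = 0.6883;  x = 0.0014+0.0442z,  y = -0.0016+-0.0382z
quadratic in z: (1.0034)z²+(-0.0401)z+(-0.1832)=0, √Δ=0.8585 → z ∈ {-0.4078, 0.4478}; z = -0.4078 (taking z<0)
x = -0.0166, y = 0.0139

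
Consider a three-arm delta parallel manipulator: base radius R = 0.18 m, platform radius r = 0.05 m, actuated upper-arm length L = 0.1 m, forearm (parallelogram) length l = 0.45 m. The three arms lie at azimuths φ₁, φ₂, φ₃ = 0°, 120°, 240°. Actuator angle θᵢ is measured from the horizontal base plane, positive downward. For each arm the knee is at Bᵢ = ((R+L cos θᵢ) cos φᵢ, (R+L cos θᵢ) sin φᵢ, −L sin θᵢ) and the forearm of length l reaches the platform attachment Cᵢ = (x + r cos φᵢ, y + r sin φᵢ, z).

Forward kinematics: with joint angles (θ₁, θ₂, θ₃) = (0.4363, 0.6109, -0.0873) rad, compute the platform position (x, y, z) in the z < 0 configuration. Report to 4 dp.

S1 = (0.2206·cos0.0°, 0.2206·sin0.0°, -0.0423) = (0.2206, 0.0000, -0.0423)
φ2=120.0°: virtual centre (-0.1060, 0.1835, -0.0574), radius l
S3 = (0.2296·cos240.0°, 0.2296·sin240.0°, 0.0087) = (-0.1148, -0.1989, 0.0087)
subtract pairs → two planes through P
linear system: -0.6532x+0.3670y = -0.0023−-0.0302z; -0.6709x+-0.3977y = 0.0023−0.1020z
Cramer: x(z) = 0.0001+0.0502z;  y(z) = -0.0060+0.1716z
sphere 1 gives Az²+Bz+C=0 with A=1.0320, B=0.0603, C=-0.1520;  B²−4AC=0.6312;  roots -0.4142, 0.3557;  negative root z = -0.4142
x = -0.0207, y = -0.0771

(-0.0207, -0.0771, -0.4142)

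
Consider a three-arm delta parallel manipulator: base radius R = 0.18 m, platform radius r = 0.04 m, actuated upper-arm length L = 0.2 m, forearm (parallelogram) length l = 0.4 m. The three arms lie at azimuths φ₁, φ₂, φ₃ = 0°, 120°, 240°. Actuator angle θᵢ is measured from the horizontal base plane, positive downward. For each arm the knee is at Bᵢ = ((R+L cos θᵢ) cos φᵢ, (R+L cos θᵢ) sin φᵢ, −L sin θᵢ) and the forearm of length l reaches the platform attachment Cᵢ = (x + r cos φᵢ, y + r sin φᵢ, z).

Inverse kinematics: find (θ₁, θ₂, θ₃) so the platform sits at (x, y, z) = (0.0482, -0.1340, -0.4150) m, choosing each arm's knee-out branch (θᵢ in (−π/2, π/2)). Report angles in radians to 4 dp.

φ1=0.0° → target in arm frame (0.0482, -0.1340)
  e−x'=0.0918;  (l²−L²−(e−x')²−y'²−z²)/2L = -0.1965
  θ1 = atan2(B,A) + arccos(C/0.4250) = 0.6984
arm 2 (φ=120.0°): x'=-0.1401, y'=0.0253
  e−x'=0.2801;  (l²−L²−(e−x')²−y'²−z²)/2L = -0.3284
  γ=atan2(-0.4150,0.2801)=-0.9770;  ψ=arccos(-0.6558)=2.2860;  θ2=γ+ψ≈1.3090
arm 3 (φ=240.0°): x'=0.0919, y'=0.1087
  A cos θ + B sin θ = C:  0.0481·cos θ + -0.4150·sin θ = -0.1659
  θ3 = atan2(B,A) + arccos(C/0.4178) = 0.5236

θ₁ = 0.6984, θ₂ = 1.3090, θ₃ = 0.5236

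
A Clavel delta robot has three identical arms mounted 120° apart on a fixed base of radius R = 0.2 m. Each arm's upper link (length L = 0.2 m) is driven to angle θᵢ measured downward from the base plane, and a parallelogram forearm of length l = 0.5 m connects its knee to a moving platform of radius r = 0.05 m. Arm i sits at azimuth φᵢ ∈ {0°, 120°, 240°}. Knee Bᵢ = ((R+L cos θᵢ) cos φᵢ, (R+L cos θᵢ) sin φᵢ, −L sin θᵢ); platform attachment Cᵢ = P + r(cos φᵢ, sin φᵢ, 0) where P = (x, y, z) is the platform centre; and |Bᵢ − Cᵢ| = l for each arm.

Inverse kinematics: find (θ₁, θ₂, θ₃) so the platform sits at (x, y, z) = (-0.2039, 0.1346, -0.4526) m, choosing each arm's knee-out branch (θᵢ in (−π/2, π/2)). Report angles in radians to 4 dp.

θ₁ = 1.3089, θ₂ = -0.0875, θ₃ = 0.7852

arm 1 (φ=0.0°): x'=-0.2039, y'=0.1346
  A cos θ + B sin θ = C:  0.3539·cos θ + -0.4526·sin θ = -0.3455
  √(A²+B²)=0.5745;  θ1 = -0.9072+2.2160 ≈ 1.3089
φ2=120.0° → target in arm frame (0.2185, 0.1093)
  A=-0.0685, B=-0.4526, C=(l²−L²−A²−y'²−z²)/(2L)=-0.0287
  √(A²+B²)=0.4578;  θ2 = -1.7210+1.6336 ≈ -0.0875
arm 3 (φ=240.0°): x'=-0.0146, y'=-0.2439
  e−x'=0.1646;  (l²−L²−(e−x')²−y'²−z²)/2L = -0.2036
  √(A²+B²)=0.4816;  θ3 = -1.2220+2.0072 ≈ 0.7852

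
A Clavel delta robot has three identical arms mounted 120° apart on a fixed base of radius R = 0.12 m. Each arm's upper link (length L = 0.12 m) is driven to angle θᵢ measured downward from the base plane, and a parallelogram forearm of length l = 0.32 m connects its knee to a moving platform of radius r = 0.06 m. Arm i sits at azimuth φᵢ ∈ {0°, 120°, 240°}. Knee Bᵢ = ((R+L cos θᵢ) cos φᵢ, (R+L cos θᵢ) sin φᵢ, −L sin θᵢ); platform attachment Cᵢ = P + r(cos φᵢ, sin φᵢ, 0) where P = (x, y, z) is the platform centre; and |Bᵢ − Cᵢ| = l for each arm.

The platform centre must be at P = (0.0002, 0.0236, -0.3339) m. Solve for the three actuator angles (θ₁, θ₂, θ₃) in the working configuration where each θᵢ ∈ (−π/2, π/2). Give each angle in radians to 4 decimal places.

φ1=0.0° → target in arm frame (0.0002, 0.0236)
  A=0.0598, B=-0.3339, C=(l²−L²−A²−y'²−z²)/(2L)=-0.1151
  θ1 = atan2(B,A) + arccos(C/0.3392) = 0.5234
φ2=120.0° → target in arm frame (0.0203, -0.0120)
  A cos θ + B sin θ = C:  0.0397·cos θ + -0.3339·sin θ = -0.1050
  γ=atan2(-0.3339,0.0397)=-1.4526;  ψ=arccos(-0.3123)=1.8885;  θ2=γ+ψ≈0.4359
φ3=240.0° → target in arm frame (-0.0205, -0.0116)
  e−x'=0.0805;  (l²−L²−(e−x')²−y'²−z²)/2L = -0.1255
  γ=atan2(-0.3339,0.0805)=-1.3341;  ψ=arccos(-0.3653)=1.9447;  θ3=γ+ψ≈0.6106

θ₁ = 0.5234, θ₂ = 0.4359, θ₃ = 0.6106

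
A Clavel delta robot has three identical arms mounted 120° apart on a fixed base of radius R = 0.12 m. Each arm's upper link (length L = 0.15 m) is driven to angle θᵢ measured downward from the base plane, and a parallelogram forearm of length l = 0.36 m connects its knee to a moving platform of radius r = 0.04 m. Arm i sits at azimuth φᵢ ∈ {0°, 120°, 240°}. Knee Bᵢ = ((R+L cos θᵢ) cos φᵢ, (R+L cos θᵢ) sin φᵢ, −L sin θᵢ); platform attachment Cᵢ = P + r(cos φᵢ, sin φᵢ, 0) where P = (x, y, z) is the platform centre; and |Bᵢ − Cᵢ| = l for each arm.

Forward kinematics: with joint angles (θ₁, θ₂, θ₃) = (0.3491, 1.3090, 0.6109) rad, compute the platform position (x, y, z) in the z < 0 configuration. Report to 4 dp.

φ1=0.0°: virtual centre (0.2210, 0.0000, -0.0513), radius l
S2 = (0.1188·cos120.0°, 0.1188·sin120.0°, -0.1449) = (-0.0594, 0.1029, -0.1449)
φ3=240.0°: virtual centre (-0.1014, -0.1757, -0.0860), radius l
eliminate P² terms by subtracting sphere 1 from 2 and 3
plane₁₂: -0.5607x+0.2058y+-0.1872z = -0.0163
det = 0.3297;  x = 0.0192+-0.2428z,  y = -0.0270+0.2479z
quadratic in z: (1.1204)z²+(0.1872)z+(-0.0855)=0, √Δ=0.6468 → z ∈ {-0.3722, 0.2051}; z = -0.3722 (taking z<0)
x = 0.1096, y = -0.1193

(0.1096, -0.1193, -0.3722)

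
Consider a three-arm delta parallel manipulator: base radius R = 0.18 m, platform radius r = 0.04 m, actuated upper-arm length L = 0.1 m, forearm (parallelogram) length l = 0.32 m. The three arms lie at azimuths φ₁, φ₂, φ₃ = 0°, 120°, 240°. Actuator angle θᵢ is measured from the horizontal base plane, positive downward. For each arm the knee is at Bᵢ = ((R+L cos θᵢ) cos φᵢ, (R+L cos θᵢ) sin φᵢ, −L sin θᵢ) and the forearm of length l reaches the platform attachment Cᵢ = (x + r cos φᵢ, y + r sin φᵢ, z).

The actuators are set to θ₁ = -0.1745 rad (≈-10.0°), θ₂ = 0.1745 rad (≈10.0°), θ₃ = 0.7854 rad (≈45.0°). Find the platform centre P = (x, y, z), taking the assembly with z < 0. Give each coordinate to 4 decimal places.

(0.0484, 0.0441, -0.2363)

φ1=0.0°: virtual centre (0.2385, 0.0000, 0.0174), radius l
φ2=120.0°: virtual centre (-0.1192, 0.2065, -0.0174), radius l
centre 3 = (0.2107·cos240.0°, 0.2107·sin240.0°, -0.0707) = (-0.1054, -0.1825, -0.0707)
subtract pairs → two planes through P
plane₁₂: -0.7154x+0.4131y+-0.0694z = 0.0000
Cramer: x(z) = 0.0059-0.1800z;  y(z) = 0.0102-0.1436z
quadratic in z: (1.0530)z²+(0.0461)z+(-0.0479)=0, √Δ=0.4515 → z ∈ {-0.2363, 0.1925}; z = -0.2363 (taking z<0)
x = 0.0484, y = 0.0441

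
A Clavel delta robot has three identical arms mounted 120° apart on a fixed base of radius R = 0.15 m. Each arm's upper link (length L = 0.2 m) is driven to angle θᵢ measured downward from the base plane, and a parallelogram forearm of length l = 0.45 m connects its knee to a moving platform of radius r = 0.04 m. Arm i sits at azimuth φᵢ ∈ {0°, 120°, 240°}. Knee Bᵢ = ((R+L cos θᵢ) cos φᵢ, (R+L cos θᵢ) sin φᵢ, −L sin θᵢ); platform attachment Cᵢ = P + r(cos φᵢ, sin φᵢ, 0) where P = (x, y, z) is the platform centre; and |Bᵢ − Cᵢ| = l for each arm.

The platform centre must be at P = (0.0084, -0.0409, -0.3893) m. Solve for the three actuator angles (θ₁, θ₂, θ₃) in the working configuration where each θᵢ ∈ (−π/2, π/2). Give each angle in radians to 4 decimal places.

rotate P by −φ1: (0.0084, -0.0409, -0.3893)
  A cos θ + B sin θ = C:  0.1016·cos θ + -0.3893·sin θ = -0.0026
  γ=atan2(-0.3893,0.1016)=-1.3155;  ψ=arccos(-0.0065)=1.5773;  θ1=γ+ψ≈0.2618
arm 2 (φ=120.0°): x'=-0.0396, y'=0.0132
  e−x'=0.1496;  (l²−L²−(e−x')²−y'²−z²)/2L = -0.0290
  √(A²+B²)=0.4171;  θ2 = -1.2039+1.6405 ≈ 0.4366
φ3=240.0° → target in arm frame (0.0312, 0.0277)
  A cos θ + B sin θ = C:  0.0788·cos θ + -0.3893·sin θ = 0.0099
  γ=atan2(-0.3893,0.0788)=-1.3711;  ψ=arccos(0.0250)=1.5458;  θ3=γ+ψ≈0.1747

θ₁ = 0.2618, θ₂ = 0.4366, θ₃ = 0.1747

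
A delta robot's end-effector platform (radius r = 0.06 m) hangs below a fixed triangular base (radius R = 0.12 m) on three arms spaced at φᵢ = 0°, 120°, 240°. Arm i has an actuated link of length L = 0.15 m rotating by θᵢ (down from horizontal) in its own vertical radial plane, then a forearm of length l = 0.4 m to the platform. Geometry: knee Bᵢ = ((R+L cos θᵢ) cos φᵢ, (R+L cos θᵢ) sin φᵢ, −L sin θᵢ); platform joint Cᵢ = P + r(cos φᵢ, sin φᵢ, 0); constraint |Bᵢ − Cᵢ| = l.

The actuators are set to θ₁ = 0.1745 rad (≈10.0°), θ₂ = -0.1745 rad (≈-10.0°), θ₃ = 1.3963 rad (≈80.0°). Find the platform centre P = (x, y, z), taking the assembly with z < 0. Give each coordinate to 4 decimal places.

(0.1003, 0.2629, -0.3077)

arm 1 at φ=0.0°: e+L cos θ1 = 0.2077;  centre 1 = (0.2077, 0.0000, -0.0260)
arm 2 at φ=120.0°: e+L cos θ2 = 0.2077;  centre 2 = (-0.1039, 0.1799, 0.0260)
φ3=240.0°: virtual centre (-0.0430, -0.0745, -0.1477), radius l
|centre ₂|²−|centre ₁|² = 0.0000;  |centre ₃|²−|centre ₁|² = -0.0146
plane₁₂: -0.6232x+0.3598y+0.1042z = 0.0000
det = 0.2733;  x = 0.0192+-0.2636z,  y = 0.0333+-0.7460z
into |P−centre ₁|² = l²: 1.6261z² + 0.1018z + -0.1227 = 0;  Δ = 0.8083;  z = -0.3077 or 0.2452 → z<0 root = -0.3077
x = 0.1003, y = 0.2629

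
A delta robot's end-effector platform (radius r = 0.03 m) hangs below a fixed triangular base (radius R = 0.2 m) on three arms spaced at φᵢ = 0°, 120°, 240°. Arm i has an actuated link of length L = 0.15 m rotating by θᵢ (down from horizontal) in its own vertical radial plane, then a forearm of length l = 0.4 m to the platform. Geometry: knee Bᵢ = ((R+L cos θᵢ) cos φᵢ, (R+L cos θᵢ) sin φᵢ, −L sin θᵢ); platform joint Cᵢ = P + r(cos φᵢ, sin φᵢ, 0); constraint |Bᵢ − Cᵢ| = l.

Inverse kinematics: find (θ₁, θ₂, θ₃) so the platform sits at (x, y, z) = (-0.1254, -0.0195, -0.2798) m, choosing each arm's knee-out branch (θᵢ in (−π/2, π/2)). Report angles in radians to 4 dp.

rotate P by −φ1: (-0.1254, -0.0195, -0.2798)
  e−x'=0.2954;  (l²−L²−(e−x')²−y'²−z²)/2L = -0.0948
  √(A²+B²)=0.4069;  θ1 = -0.7583+1.8059 ≈ 1.0476
φ2=120.0° → target in arm frame (0.0458, 0.1183)
  e−x'=0.1242;  (l²−L²−(e−x')²−y'²−z²)/2L = 0.0993
  θ2 = atan2(B,A) + arccos(C/0.3061) = 0.0874
φ3=240.0° → target in arm frame (0.0796, -0.0988)
  A cos θ + B sin θ = C:  0.0904·cos θ + -0.2798·sin θ = 0.1376
  √(A²+B²)=0.2940;  θ3 = -1.2583+1.0840 ≈ -0.1743

θ₁ = 1.0476, θ₂ = 0.0874, θ₃ = -0.1743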